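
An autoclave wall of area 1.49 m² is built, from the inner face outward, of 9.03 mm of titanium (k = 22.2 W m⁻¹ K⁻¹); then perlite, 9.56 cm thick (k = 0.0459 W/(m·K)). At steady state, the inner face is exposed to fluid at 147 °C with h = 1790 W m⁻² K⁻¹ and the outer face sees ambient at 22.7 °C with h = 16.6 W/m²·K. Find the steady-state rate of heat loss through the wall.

Q = 86.4 W

Resistance network (inner→outer):
  R_conv,in = 1/(hA) = 1/(1790·1.49) = 3.749×10^-4 K/W
  R_titanium = L/(kA) = 0.00903/(22.2·1.49) = 2.730×10^-4 K/W
  R_perlite = L/(kA) = 0.0956/(0.0459·1.49) = 1.398 K/W
  R_conv,out = 1/(hA) = 1/(16.6·1.49) = 0.04043 K/W
ΣR = 3.749×10^-4 + 2.730×10^-4 + 1.398 + 0.04043 = 1.439 K/W
Q = ΔT/ΣR = (147 °C − 22.7 °C)/1.439 = 86.4 W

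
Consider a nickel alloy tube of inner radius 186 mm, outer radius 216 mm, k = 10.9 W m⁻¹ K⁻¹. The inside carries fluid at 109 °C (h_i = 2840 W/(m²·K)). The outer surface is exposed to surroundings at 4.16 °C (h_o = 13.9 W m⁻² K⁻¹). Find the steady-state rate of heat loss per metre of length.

Resistance network (inner→outer):
  R'_conv,in = 1/(2πr h) = 1/(2π·0.186·2840) = 3.013×10^-4 m·K/W
  R'_nickel alloy = ln(0.216/0.186)/(2πk) = 0.1495/(2π·10.9) = 0.002183 m·K/W
  R'_conv,out = 1/(2πr h) = 1/(2π·0.216·13.9) = 0.05301 m·K/W
ΣR = 3.013×10^-4 + 0.002183 + 0.05301 = 0.05549 m·K/W
Q' = ΔT/ΣR = (109 °C − 4.16 °C)/0.05549 = 1890 W/m

Q' = 1890 W/m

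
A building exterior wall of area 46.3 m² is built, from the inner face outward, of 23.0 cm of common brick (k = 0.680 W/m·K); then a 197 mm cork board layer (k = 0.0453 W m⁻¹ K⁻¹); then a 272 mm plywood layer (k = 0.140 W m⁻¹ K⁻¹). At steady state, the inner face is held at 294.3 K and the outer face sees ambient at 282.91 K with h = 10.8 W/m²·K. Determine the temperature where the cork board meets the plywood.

Resistance network (inner→outer):
  R_common brick = L/(kA) = 0.230/(0.680·46.3) = 0.007305 K/W
  R_cork board = L/(kA) = 0.197/(0.0453·46.3) = 0.09393 K/W
  R_plywood = L/(kA) = 0.272/(0.140·46.3) = 0.04196 K/W
  R_conv,out = 1/(hA) = 1/(10.8·46.3) = 0.002000 K/W
ΣR = 0.007305 + 0.09393 + 0.04196 + 0.002000 = 0.1452 K/W
Q = ΔT/ΣR = (294.3 K − 282.91 K)/0.1452 = 78.44 W
From the inner boundary to the cork board/plywood interface, ΣR_partial = 0.1012 K/W.
T_interface = T_in − Q·ΣR_partial = 294.3 K − (78.44)(0.1012) = 286.4 K

T = 286.4 K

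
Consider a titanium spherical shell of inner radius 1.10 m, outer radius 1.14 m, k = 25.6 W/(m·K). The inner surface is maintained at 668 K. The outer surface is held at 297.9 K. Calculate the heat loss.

Q = 3730 kW

Q = 4πk·ΔT/(1/r₁ − 1/r₂) = 4π × 25.6 × 370.1 / (1/1.10 − 1/1.14) = 3.73×10^6 W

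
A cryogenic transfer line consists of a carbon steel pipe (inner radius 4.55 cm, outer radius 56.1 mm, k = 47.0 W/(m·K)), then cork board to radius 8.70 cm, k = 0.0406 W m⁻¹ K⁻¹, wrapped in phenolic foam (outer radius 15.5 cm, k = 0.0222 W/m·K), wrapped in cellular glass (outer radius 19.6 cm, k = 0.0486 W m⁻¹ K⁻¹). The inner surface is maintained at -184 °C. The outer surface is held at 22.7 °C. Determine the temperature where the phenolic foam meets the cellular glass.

T = -1.3 °C

Resistance network (inner→outer):
  R'_carbon steel = ln(0.0561/0.0455)/(2πk) = 0.2094/(2π·47.0) = 7.092×10^-4 m·K/W
  R'_cork board = ln(0.0870/0.0561)/(2πk) = 0.4388/(2π·0.0406) = 1.720 m·K/W
  R'_phenolic foam = ln(0.155/0.0870)/(2πk) = 0.5775/(2π·0.0222) = 4.140 m·K/W
  R'_cellular glass = ln(0.196/0.155)/(2πk) = 0.2347/(2π·0.0486) = 0.7686 m·K/W
ΣR = 7.092×10^-4 + 1.720 + 4.140 + 0.7686 = 6.629 m·K/W
Q' = ΔT/ΣR = (-184 °C − 22.7 °C)/6.629 = -31.18 W/m
From the inner boundary to the phenolic foam/cellular glass interface, ΣR_partial = 5.861 m·K/W.
T_interface = T_in − Q'·ΣR_partial = -184 °C − (-31.18)(5.861) = -1.3 °C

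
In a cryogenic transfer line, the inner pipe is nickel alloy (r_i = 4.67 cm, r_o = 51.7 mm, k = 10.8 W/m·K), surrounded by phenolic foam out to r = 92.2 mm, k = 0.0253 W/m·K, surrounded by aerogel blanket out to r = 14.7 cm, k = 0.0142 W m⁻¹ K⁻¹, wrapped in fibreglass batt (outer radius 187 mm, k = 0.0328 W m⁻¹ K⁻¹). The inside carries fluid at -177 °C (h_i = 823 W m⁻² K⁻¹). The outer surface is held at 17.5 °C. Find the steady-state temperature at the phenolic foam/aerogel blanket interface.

Resistance network (inner→outer):
  R'_conv,in = 1/(2πr h) = 1/(2π·0.0467·823) = 0.004141 m·K/W
  R'_nickel alloy = ln(0.0517/0.0467)/(2πk) = 0.1017/(2π·10.8) = 0.001499 m·K/W
  R'_phenolic foam = ln(0.0922/0.0517)/(2πk) = 0.5785/(2π·0.0253) = 3.639 m·K/W
  R'_aerogel blanket = ln(0.147/0.0922)/(2πk) = 0.4665/(2π·0.0142) = 5.228 m·K/W
  R'_fibreglass batt = ln(0.187/0.147)/(2πk) = 0.2407/(2π·0.0328) = 1.168 m·K/W
ΣR = 0.004141 + 0.001499 + 3.639 + 5.228 + 1.168 = 10.04 m·K/W
Q' = ΔT/ΣR = (-177 °C − 17.5 °C)/10.04 = -19.37 W/m
From the inner boundary to the phenolic foam/aerogel blanket interface, ΣR_partial = 3.645 m·K/W.
T_interface = T_in − Q'·ΣR_partial = -177 °C − (-19.37)(3.645) = -106 °C

T = -106 °C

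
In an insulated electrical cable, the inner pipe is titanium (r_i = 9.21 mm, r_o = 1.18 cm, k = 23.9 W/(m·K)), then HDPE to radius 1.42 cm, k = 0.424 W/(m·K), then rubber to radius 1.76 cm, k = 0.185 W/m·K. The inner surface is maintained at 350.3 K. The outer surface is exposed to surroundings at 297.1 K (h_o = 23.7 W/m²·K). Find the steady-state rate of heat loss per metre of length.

Q' = 83.5 W/m

Treat each layer as a resistance in series:
  R'_titanium = ln(0.0118/0.00921)/(2πk) = 0.2478/(2π·23.9) = 0.001650 m·K/W
  R'_HDPE = ln(0.0142/0.0118)/(2πk) = 0.1851/(2π·0.424) = 0.06950 m·K/W
  R'_rubber = ln(0.0176/0.0142)/(2πk) = 0.2147/(2π·0.185) = 0.1847 m·K/W
  R'_conv,out = 1/(2πr h) = 1/(2π·0.0176·23.7) = 0.3816 m·K/W
ΣR = 0.001650 + 0.06950 + 0.1847 + 0.3816 = 0.6374 m·K/W
Q' = ΔT/ΣR = (350.3 K − 297.1 K)/0.6374 = 83.5 W/m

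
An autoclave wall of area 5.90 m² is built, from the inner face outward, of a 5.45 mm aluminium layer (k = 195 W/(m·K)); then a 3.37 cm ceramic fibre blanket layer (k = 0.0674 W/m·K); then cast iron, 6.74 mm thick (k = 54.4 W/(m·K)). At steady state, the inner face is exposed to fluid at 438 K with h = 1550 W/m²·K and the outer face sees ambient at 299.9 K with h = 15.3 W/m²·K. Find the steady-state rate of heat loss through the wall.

Resistance network (inner→outer):
  R_conv,in = 1/(hA) = 1/(1550·5.90) = 1.093×10^-4 K/W
  R_aluminium = L/(kA) = 0.00545/(195·5.90) = 4.737×10^-6 K/W
  R_ceramic fibre blanket = L/(kA) = 0.0337/(0.0674·5.90) = 0.08475 K/W
  R_cast iron = L/(kA) = 0.00674/(54.4·5.90) = 2.100×10^-5 K/W
  R_conv,out = 1/(hA) = 1/(15.3·5.90) = 0.01108 K/W
ΣR = 1.093×10^-4 + 4.737×10^-6 + 0.08475 + 2.100×10^-5 + 0.01108 = 0.09597 K/W
Q = ΔT/ΣR = (438 K − 299.9 K)/0.09597 = 1440 W

Q = 1440 W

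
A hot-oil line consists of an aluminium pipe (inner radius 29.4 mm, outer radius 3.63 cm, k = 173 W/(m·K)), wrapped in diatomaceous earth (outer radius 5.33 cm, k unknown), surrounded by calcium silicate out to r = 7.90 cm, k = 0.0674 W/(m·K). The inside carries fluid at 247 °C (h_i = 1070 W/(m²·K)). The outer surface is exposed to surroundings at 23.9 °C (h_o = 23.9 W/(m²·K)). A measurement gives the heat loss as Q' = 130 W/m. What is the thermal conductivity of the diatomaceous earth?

k = 0.0877 W/m·K

ΣR = ΔT/Q' = |247 − 23.9|/130 = 1.716 m·K/W
Known resistances:
  R'_conv,in = 1/(2πr h) = 1/(2π·0.0294·1070) = 0.005059 m·K/W
  R'_aluminium = ln(0.0363/0.0294)/(2πk) = 0.2108/(2π·173) = 1.940×10^-4 m·K/W
  R'_calcium silicate = ln(0.0790/0.0533)/(2πk) = 0.3935/(2π·0.0674) = 0.9292 m·K/W
  R'_conv,out = 1/(2πr h) = 1/(2π·0.0790·23.9) = 0.08429 m·K/W
R_diatomaceous earth = ΣR − ΣR_known = 1.716 − 1.019 = 0.6970 m·K/W
ln(r₂/r₁)/(2πk) = 0.6970 ⇒ k = 0.3841/(2π·0.6970) = 0.0877 W/m·K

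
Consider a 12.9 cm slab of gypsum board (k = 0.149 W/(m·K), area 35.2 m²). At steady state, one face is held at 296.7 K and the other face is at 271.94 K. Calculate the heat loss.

Q = 1010 W

Q = kA·ΔT/L = 0.149 × 35.2 × |296.7 K − 271.94 K| / 0.129 = 1010 W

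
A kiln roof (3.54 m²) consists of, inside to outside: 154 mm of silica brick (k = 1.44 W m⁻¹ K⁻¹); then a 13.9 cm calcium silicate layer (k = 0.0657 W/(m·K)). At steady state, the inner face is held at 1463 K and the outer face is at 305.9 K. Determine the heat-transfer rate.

Treat each layer as a resistance in series:
  R_silica brick = L/(kA) = 0.154/(1.44·3.54) = 0.03021 K/W
  R_calcium silicate = L/(kA) = 0.139/(0.0657·3.54) = 0.5976 K/W
ΣR = 0.03021 + 0.5976 = 0.6278 K/W
Q = ΔT/ΣR = (1463 K − 305.9 K)/0.6278 = 1840 W

Q = 1840 W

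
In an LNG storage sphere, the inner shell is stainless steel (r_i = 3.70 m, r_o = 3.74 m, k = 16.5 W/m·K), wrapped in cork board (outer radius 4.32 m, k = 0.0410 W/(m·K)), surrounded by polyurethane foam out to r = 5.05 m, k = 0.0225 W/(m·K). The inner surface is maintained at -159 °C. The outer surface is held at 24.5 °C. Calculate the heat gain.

Series thermal resistances, inner to outer:
  R_stainless steel = (1/3.70 − 1/3.74)/(4πk) = 0.002891/(4π·16.5) = 1.394×10^-5 K/W
  R_cork board = (1/3.74 − 1/4.32)/(4πk) = 0.03590/(4π·0.0410) = 0.06968 K/W
  R_polyurethane foam = (1/4.32 − 1/5.05)/(4πk) = 0.03346/(4π·0.0225) = 0.1183 K/W
ΣR = 1.394×10^-5 + 0.06968 + 0.1183 = 0.1880 K/W
Q = ΔT/ΣR = (-159 °C − 24.5 °C)/0.1880 = -976 W
(Negative Q ⇒ heat flows inward; heat gain = 976 W.)

Q = 976 W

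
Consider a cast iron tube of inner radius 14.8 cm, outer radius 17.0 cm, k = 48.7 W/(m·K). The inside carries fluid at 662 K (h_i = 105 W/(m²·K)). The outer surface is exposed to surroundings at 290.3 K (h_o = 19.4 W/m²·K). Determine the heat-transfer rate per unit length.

Q' = 6310 W/m

Treat each layer as a resistance in series:
  R'_conv,in = 1/(2πr h) = 1/(2π·0.148·105) = 0.01024 m·K/W
  R'_cast iron = ln(0.170/0.148)/(2πk) = 0.1386/(2π·48.7) = 4.529×10^-4 m·K/W
  R'_conv,out = 1/(2πr h) = 1/(2π·0.170·19.4) = 0.04826 m·K/W
ΣR = 0.01024 + 4.529×10^-4 + 0.04826 = 0.05895 m·K/W
Q' = ΔT/ΣR = (662 K − 290.3 K)/0.05895 = 6310 W/m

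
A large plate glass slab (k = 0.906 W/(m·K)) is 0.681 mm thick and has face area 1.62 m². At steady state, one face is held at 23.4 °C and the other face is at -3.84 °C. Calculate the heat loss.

Q = 58.7 kW

Q = kA·ΔT/L = 0.906 × 1.62 × |23.4 °C − -3.84 °C| / 6.81×10^-4 = 58700 W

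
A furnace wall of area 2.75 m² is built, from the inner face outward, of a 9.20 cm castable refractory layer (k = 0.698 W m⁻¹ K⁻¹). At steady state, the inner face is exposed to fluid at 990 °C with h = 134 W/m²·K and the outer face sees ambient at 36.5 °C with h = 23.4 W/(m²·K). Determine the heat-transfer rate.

Treat each layer as a resistance in series:
  R_conv,in = 1/(hA) = 1/(134·2.75) = 0.002714 K/W
  R_castable refractory = L/(kA) = 0.0920/(0.698·2.75) = 0.04793 K/W
  R_conv,out = 1/(hA) = 1/(23.4·2.75) = 0.01554 K/W
ΣR = 0.002714 + 0.04793 + 0.01554 = 0.06618 K/W
Q = ΔT/ΣR = (990 °C − 36.5 °C)/0.06618 = 14400 W

Q = 14400 W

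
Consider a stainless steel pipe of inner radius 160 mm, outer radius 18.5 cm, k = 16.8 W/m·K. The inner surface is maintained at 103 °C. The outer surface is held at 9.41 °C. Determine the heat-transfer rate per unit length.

Q' = 68.0 kW/m

Q' = 2πk·ΔT/ln(r₂/r₁) = 2π × 16.8 × 93.59 / ln(0.185/0.160) = 68000 W/m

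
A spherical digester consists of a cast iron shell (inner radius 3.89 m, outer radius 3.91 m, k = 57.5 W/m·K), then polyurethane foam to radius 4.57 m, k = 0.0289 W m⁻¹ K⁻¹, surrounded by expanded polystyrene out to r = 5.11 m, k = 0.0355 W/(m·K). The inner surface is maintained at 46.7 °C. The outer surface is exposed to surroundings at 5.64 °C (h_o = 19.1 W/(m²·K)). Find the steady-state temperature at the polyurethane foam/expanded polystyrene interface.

T = 19.5 °C

Resistance network (inner→outer):
  R_cast iron = (1/3.89 − 1/3.91)/(4πk) = 0.001315/(4π·57.5) = 1.820×10^-6 K/W
  R_polyurethane foam = (1/3.91 − 1/4.57)/(4πk) = 0.03694/(4π·0.0289) = 0.1017 K/W
  R_expanded polystyrene = (1/4.57 − 1/5.11)/(4πk) = 0.02312/(4π·0.0355) = 0.05183 K/W
  R_conv,out = 1/(4πr²h) = 1/(4π·5.11²·19.1) = 1.596×10^-4 K/W
ΣR = 1.820×10^-6 + 0.1017 + 0.05183 + 1.596×10^-4 = 0.1537 K/W
Q = ΔT/ΣR = (46.7 °C − 5.64 °C)/0.1537 = 267.1 W
From the inner boundary to the polyurethane foam/expanded polystyrene interface, ΣR_partial = 0.1017 K/W.
T_interface = T_in − Q·ΣR_partial = 46.7 °C − (267.1)(0.1017) = 19.5 °C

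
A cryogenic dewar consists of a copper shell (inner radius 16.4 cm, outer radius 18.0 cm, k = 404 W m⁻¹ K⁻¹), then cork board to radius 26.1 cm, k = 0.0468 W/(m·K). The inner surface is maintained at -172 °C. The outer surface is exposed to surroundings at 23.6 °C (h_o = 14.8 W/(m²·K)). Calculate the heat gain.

Treat each layer as a resistance in series:
  R_copper = (1/0.164 − 1/0.180)/(4πk) = 0.5420/(4π·404) = 1.068×10^-4 K/W
  R_cork board = (1/0.180 − 1/0.261)/(4πk) = 1.724/(4π·0.0468) = 2.932 K/W
  R_conv,out = 1/(4πr²h) = 1/(4π·0.261²·14.8) = 0.07893 K/W
ΣR = 1.068×10^-4 + 2.932 + 0.07893 = 3.011 K/W
Q = ΔT/ΣR = (-172 °C − 23.6 °C)/3.011 = -65.0 W
(Negative Q ⇒ heat flows inward; heat gain = 65.0 W.)

Q = 65.0 W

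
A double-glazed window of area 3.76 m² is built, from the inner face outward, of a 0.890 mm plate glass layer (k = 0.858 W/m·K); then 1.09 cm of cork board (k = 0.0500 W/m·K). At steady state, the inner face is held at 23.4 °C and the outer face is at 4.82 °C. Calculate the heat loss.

Resistance network (inner→outer):
  R_plate glass = L/(kA) = 8.90×10^-4/(0.858·3.76) = 2.759×10^-4 K/W
  R_cork board = L/(kA) = 0.0109/(0.0500·3.76) = 0.05798 K/W
ΣR = 2.759×10^-4 + 0.05798 = 0.05826 K/W
Q = ΔT/ΣR = (23.4 °C − 4.82 °C)/0.05826 = 319 W

Q = 319 W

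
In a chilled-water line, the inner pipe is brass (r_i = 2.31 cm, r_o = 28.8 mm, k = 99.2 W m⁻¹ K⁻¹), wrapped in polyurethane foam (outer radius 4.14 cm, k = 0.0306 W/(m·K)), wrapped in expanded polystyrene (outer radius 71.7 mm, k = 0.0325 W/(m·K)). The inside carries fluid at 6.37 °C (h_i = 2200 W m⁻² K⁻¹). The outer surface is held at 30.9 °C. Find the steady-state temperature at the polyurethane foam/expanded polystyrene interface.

T = 16.5 °C

Treat each layer as a resistance in series:
  R'_conv,in = 1/(2πr h) = 1/(2π·0.0231·2200) = 0.003132 m·K/W
  R'_brass = ln(0.0288/0.0231)/(2πk) = 0.2205/(2π·99.2) = 3.538×10^-4 m·K/W
  R'_polyurethane foam = ln(0.0414/0.0288)/(2πk) = 0.3629/(2π·0.0306) = 1.888 m·K/W
  R'_expanded polystyrene = ln(0.0717/0.0414)/(2πk) = 0.5492/(2π·0.0325) = 2.690 m·K/W
ΣR = 0.003132 + 3.538×10^-4 + 1.888 + 2.690 = 4.581 m·K/W
Q' = ΔT/ΣR = (6.37 °C − 30.9 °C)/4.581 = -5.355 W/m
From the inner boundary to the polyurethane foam/expanded polystyrene interface, ΣR_partial = 1.891 m·K/W.
T_interface = T_in − Q'·ΣR_partial = 6.37 °C − (-5.355)(1.891) = 16.5 °C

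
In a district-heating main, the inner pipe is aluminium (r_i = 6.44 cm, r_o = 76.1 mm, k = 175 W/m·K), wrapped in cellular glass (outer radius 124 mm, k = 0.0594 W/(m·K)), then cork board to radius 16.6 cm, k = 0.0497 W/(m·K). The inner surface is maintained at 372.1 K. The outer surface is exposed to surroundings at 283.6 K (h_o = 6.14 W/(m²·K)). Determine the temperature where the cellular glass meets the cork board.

T = 323.8 K

Resistance network (inner→outer):
  R'_aluminium = ln(0.0761/0.0644)/(2πk) = 0.1669/(2π·175) = 1.518×10^-4 m·K/W
  R'_cellular glass = ln(0.124/0.0761)/(2πk) = 0.4882/(2π·0.0594) = 1.308 m·K/W
  R'_cork board = ln(0.166/0.124)/(2πk) = 0.2917/(2π·0.0497) = 0.9341 m·K/W
  R'_conv,out = 1/(2πr h) = 1/(2π·0.166·6.14) = 0.1562 m·K/W
ΣR = 1.518×10^-4 + 1.308 + 0.9341 + 0.1562 = 2.398 m·K/W
Q' = ΔT/ΣR = (372.1 K − 283.6 K)/2.398 = 36.91 W/m
From the inner boundary to the cellular glass/cork board interface, ΣR_partial = 1.308 m·K/W.
T_interface = T_in − Q'·ΣR_partial = 372.1 K − (36.91)(1.308) = 323.8 K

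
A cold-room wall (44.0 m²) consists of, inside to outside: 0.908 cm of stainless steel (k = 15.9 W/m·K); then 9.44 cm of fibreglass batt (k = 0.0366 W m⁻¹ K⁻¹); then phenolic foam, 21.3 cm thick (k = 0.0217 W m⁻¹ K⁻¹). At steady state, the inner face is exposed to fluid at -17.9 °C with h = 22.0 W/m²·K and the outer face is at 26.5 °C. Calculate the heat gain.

Q = 157 W

Series thermal resistances, inner to outer:
  R_conv,in = 1/(hA) = 1/(22.0·44.0) = 0.001033 K/W
  R_stainless steel = L/(kA) = 0.00908/(15.9·44.0) = 1.298×10^-5 K/W
  R_fibreglass batt = L/(kA) = 0.0944/(0.0366·44.0) = 0.05862 K/W
  R_phenolic foam = L/(kA) = 0.213/(0.0217·44.0) = 0.2231 K/W
ΣR = 0.001033 + 1.298×10^-5 + 0.05862 + 0.2231 = 0.2828 K/W
Q = ΔT/ΣR = (-17.9 °C − 26.5 °C)/0.2828 = -157 W
(Negative Q ⇒ heat flows inward; heat gain = 157 W.)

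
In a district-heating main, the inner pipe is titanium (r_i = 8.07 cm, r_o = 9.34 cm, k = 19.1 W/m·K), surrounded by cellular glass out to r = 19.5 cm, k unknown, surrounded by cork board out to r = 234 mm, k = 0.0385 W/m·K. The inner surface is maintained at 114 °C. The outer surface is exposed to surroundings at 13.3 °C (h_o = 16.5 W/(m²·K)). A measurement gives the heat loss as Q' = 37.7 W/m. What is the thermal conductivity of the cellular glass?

ΣR = ΔT/Q' = |114 − 13.3|/37.7 = 2.671 m·K/W
Known resistances:
  R'_titanium = ln(0.0934/0.0807)/(2πk) = 0.1462/(2π·19.1) = 0.001218 m·K/W
  R'_cork board = ln(0.234/0.195)/(2πk) = 0.1823/(2π·0.0385) = 0.7537 m·K/W
  R'_conv,out = 1/(2πr h) = 1/(2π·0.234·16.5) = 0.04122 m·K/W
R_cellular glass = ΣR − ΣR_known = 2.671 − 0.7961 = 1.875 m·K/W
ln(r₂/r₁)/(2πk) = 1.875 ⇒ k = 0.7361/(2π·1.875) = 0.0625 W/m·K

k = 0.0625 W/m·K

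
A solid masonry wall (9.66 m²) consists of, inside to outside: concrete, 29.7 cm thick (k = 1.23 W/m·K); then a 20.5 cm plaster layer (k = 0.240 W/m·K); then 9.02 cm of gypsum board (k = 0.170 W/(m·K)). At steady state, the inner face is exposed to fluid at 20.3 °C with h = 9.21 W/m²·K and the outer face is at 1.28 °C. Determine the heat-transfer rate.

Series thermal resistances, inner to outer:
  R_conv,in = 1/(hA) = 1/(9.21·9.66) = 0.01124 K/W
  R_concrete = L/(kA) = 0.297/(1.23·9.66) = 0.02500 K/W
  R_plaster = L/(kA) = 0.205/(0.240·9.66) = 0.08842 K/W
  R_gypsum board = L/(kA) = 0.0902/(0.170·9.66) = 0.05493 K/W
ΣR = 0.01124 + 0.02500 + 0.08842 + 0.05493 = 0.1796 K/W
Q = ΔT/ΣR = (20.3 °C − 1.28 °C)/0.1796 = 106 W

Q = 106 W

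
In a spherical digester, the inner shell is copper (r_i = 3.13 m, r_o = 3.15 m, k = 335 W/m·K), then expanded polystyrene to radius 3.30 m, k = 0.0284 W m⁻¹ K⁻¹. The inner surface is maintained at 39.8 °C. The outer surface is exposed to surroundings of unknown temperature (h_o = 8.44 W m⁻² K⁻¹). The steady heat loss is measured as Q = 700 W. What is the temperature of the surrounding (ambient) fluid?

Sum the resistances:
  R_copper = (1/3.13 − 1/3.15)/(4πk) = 0.002029/(4π·335) = 4.819×10^-7 K/W
  R_expanded polystyrene = (1/3.15 − 1/3.30)/(4πk) = 0.01443/(4π·0.0284) = 0.04043 K/W
  R_conv,out = 1/(4πr²h) = 1/(4π·3.30²·8.44) = 8.658×10^-4 K/W
ΣR = 0.04130 K/W
ΔT = Q·ΣR = 700 × 0.04130 = 28.91 K
Heat flows outward, so T_out = T_in − ΔT = 39.8 − 28.91 = 10.9 °C

T_out = 10.9 °C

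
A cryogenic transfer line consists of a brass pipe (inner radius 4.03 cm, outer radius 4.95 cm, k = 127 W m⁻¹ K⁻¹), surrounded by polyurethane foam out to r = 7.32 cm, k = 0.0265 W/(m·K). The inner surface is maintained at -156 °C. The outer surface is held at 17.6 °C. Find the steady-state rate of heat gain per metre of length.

Treat each layer as a resistance in series:
  R'_brass = ln(0.0495/0.0403)/(2πk) = 0.2056/(2π·127) = 2.577×10^-4 m·K/W
  R'_polyurethane foam = ln(0.0732/0.0495)/(2πk) = 0.3912/(2π·0.0265) = 2.350 m·K/W
ΣR = 2.577×10^-4 + 2.350 = 2.350 m·K/W
Q' = ΔT/ΣR = (-156 °C − 17.6 °C)/2.350 = -73.9 W/m
(Negative Q' ⇒ heat flows inward; heat gain = 73.9 W/m.)

Q' = 73.9 W/m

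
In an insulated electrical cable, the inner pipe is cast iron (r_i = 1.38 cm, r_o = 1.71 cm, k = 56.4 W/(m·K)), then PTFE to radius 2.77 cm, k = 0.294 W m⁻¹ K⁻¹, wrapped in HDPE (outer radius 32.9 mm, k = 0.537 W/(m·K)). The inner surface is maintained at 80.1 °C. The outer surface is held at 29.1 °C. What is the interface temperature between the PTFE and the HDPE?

Resistance network (inner→outer):
  R'_cast iron = ln(0.0171/0.0138)/(2πk) = 0.2144/(2π·56.4) = 6.050×10^-4 m·K/W
  R'_PTFE = ln(0.0277/0.0171)/(2πk) = 0.4824/(2π·0.294) = 0.2611 m·K/W
  R'_HDPE = ln(0.0329/0.0277)/(2πk) = 0.1720/(2π·0.537) = 0.05099 m·K/W
ΣR = 6.050×10^-4 + 0.2611 + 0.05099 = 0.3127 m·K/W
Q' = ΔT/ΣR = (80.1 °C − 29.1 °C)/0.3127 = 163.1 W/m
From the inner boundary to the PTFE/HDPE interface, ΣR_partial = 0.2617 m·K/W.
T_interface = T_in − Q'·ΣR_partial = 80.1 °C − (163.1)(0.2617) = 37.4 °C

T = 37.4 °C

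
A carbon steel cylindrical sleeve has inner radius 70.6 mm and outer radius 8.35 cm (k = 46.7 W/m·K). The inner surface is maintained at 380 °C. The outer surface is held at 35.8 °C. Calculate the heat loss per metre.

Q' = 2πk·ΔT/ln(r₂/r₁) = 2π × 46.7 × 344.2 / ln(0.0835/0.0706) = 6.02×10^5 W/m

Q' = 602 kW/m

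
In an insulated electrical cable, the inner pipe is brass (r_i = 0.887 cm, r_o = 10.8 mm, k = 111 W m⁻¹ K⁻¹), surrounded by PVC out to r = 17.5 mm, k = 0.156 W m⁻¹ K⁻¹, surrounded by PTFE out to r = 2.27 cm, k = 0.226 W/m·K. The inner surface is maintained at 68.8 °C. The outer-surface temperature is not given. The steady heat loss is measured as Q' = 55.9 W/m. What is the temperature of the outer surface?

T_out = 31.0 °C

Sum the resistances:
  R'_brass = ln(0.0108/0.00887)/(2πk) = 0.1969/(2π·111) = 2.823×10^-4 m·K/W
  R'_PVC = ln(0.0175/0.0108)/(2πk) = 0.4827/(2π·0.156) = 0.4924 m·K/W
  R'_PTFE = ln(0.0227/0.0175)/(2πk) = 0.2602/(2π·0.226) = 0.1832 m·K/W
ΣR = 0.6759 m·K/W
ΔT = Q'·ΣR = 55.9 × 0.6759 = 37.78 K
Heat flows outward, so T_out = T_in − ΔT = 68.8 − 37.78 = 31.0 °C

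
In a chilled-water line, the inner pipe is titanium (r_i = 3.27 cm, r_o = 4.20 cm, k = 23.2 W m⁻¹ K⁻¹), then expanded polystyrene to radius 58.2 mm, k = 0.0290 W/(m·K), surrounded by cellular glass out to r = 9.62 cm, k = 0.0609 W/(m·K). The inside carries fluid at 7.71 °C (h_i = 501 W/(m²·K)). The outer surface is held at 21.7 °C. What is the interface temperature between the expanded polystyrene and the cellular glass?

T = 15.8 °C

Treat each layer as a resistance in series:
  R'_conv,in = 1/(2πr h) = 1/(2π·0.0327·501) = 0.009715 m·K/W
  R'_titanium = ln(0.0420/0.0327)/(2πk) = 0.2503/(2π·23.2) = 0.001717 m·K/W
  R'_expanded polystyrene = ln(0.0582/0.0420)/(2πk) = 0.3262/(2π·0.0290) = 1.790 m·K/W
  R'_cellular glass = ln(0.0962/0.0582)/(2πk) = 0.5025/(2π·0.0609) = 1.313 m·K/W
ΣR = 0.009715 + 0.001717 + 1.790 + 1.313 = 3.114 m·K/W
Q' = ΔT/ΣR = (7.71 °C − 21.7 °C)/3.114 = -4.493 W/m
From the inner boundary to the expanded polystyrene/cellular glass interface, ΣR_partial = 1.801 m·K/W.
T_interface = T_in − Q'·ΣR_partial = 7.71 °C − (-4.493)(1.801) = 15.8 °C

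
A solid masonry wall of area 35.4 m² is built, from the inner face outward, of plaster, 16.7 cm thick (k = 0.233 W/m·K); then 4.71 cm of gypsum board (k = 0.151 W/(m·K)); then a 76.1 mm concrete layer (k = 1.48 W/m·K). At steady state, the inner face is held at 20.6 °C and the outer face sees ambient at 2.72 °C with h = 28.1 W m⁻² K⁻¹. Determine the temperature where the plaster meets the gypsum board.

T = 9.11 °C

Treat each layer as a resistance in series:
  R_plaster = L/(kA) = 0.167/(0.233·35.4) = 0.02025 K/W
  R_gypsum board = L/(kA) = 0.0471/(0.151·35.4) = 0.008811 K/W
  R_concrete = L/(kA) = 0.0761/(1.48·35.4) = 0.001453 K/W
  R_conv,out = 1/(hA) = 1/(28.1·35.4) = 0.001005 K/W
ΣR = 0.02025 + 0.008811 + 0.001453 + 0.001005 = 0.03152 K/W
Q = ΔT/ΣR = (20.6 °C − 2.72 °C)/0.03152 = 567.3 W
From the inner boundary to the plaster/gypsum board interface, ΣR_partial = 0.02025 K/W.
T_interface = T_in − Q·ΣR_partial = 20.6 °C − (567.3)(0.02025) = 9.11 °C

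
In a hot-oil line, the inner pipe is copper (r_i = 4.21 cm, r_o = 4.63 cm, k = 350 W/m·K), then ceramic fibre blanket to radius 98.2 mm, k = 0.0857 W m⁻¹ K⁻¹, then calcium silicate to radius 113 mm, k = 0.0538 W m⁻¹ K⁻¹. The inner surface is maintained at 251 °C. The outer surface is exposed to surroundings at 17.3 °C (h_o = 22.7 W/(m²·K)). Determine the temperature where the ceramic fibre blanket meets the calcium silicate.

Treat each layer as a resistance in series:
  R'_copper = ln(0.0463/0.0421)/(2πk) = 0.09509/(2π·350) = 4.324×10^-5 m·K/W
  R'_ceramic fibre blanket = ln(0.0982/0.0463)/(2πk) = 0.7519/(2π·0.0857) = 1.396 m·K/W
  R'_calcium silicate = ln(0.113/0.0982)/(2πk) = 0.1404/(2π·0.0538) = 0.4153 m·K/W
  R'_conv,out = 1/(2πr h) = 1/(2π·0.113·22.7) = 0.06205 m·K/W
ΣR = 4.324×10^-5 + 1.396 + 0.4153 + 0.06205 = 1.873 m·K/W
Q' = ΔT/ΣR = (251 °C − 17.3 °C)/1.873 = 124.8 W/m
From the inner boundary to the ceramic fibre blanket/calcium silicate interface, ΣR_partial = 1.396 m·K/W.
T_interface = T_in − Q'·ΣR_partial = 251 °C − (124.8)(1.396) = 76.8 °C

T = 76.8 °C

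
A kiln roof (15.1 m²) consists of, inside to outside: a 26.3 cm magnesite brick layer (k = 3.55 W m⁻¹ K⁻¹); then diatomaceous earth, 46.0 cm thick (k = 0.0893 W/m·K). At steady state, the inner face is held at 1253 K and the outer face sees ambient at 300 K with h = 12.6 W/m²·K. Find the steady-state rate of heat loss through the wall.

Q = 2710 W

Series thermal resistances, inner to outer:
  R_magnesite brick = L/(kA) = 0.263/(3.55·15.1) = 0.004906 K/W
  R_diatomaceous earth = L/(kA) = 0.460/(0.0893·15.1) = 0.3411 K/W
  R_conv,out = 1/(hA) = 1/(12.6·15.1) = 0.005256 K/W
ΣR = 0.004906 + 0.3411 + 0.005256 = 0.3513 K/W
Q = ΔT/ΣR = (1253 K − 300 K)/0.3513 = 2710 W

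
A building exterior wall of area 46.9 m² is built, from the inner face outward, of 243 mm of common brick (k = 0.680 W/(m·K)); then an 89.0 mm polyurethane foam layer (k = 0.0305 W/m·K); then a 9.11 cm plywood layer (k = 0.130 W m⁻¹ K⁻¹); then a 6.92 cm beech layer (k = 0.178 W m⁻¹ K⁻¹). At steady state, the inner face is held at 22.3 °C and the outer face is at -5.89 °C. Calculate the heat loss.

Q = 303 W

Series thermal resistances, inner to outer:
  R_common brick = L/(kA) = 0.243/(0.680·46.9) = 0.007619 K/W
  R_polyurethane foam = L/(kA) = 0.0890/(0.0305·46.9) = 0.06222 K/W
  R_plywood = L/(kA) = 0.0911/(0.130·46.9) = 0.01494 K/W
  R_beech = L/(kA) = 0.0692/(0.178·46.9) = 0.008289 K/W
ΣR = 0.007619 + 0.06222 + 0.01494 + 0.008289 = 0.09307 K/W
Q = ΔT/ΣR = (22.3 °C − -5.89 °C)/0.09307 = 303 W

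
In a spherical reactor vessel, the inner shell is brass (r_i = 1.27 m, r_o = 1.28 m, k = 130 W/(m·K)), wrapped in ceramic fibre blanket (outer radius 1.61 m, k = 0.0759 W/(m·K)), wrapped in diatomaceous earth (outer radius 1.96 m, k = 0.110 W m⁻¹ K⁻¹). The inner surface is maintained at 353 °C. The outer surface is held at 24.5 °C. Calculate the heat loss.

Q = 1320 W

Series thermal resistances, inner to outer:
  R_brass = (1/1.27 − 1/1.28)/(4πk) = 0.006152/(4π·130) = 3.766×10^-6 K/W
  R_ceramic fibre blanket = (1/1.28 − 1/1.61)/(4πk) = 0.1601/(4π·0.0759) = 0.1679 K/W
  R_diatomaceous earth = (1/1.61 − 1/1.96)/(4πk) = 0.1109/(4π·0.110) = 0.08024 K/W
ΣR = 3.766×10^-6 + 0.1679 + 0.08024 = 0.2481 K/W
Q = ΔT/ΣR = (353 °C − 24.5 °C)/0.2481 = 1320 W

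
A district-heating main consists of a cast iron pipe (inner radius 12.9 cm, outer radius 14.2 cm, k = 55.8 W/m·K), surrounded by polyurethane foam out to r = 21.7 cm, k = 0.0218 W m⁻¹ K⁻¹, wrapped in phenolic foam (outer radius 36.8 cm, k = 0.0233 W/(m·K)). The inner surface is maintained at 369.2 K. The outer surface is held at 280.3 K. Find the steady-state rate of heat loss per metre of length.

Q' = 13.3 W/m

Treat each layer as a resistance in series:
  R'_cast iron = ln(0.142/0.129)/(2πk) = 0.09601/(2π·55.8) = 2.739×10^-4 m·K/W
  R'_polyurethane foam = ln(0.217/0.142)/(2πk) = 0.4241/(2π·0.0218) = 3.096 m·K/W
  R'_phenolic foam = ln(0.368/0.217)/(2πk) = 0.5282/(2π·0.0233) = 3.608 m·K/W
ΣR = 2.739×10^-4 + 3.096 + 3.608 = 6.704 m·K/W
Q' = ΔT/ΣR = (369.2 K − 280.3 K)/6.704 = 13.3 W/m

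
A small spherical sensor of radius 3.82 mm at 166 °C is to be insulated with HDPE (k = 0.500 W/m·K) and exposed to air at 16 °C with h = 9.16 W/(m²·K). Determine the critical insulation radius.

For a sphere, r_cr = 2k_ins/h = 2·0.500/9.16 = 0.109 m = 10.9 cm

r_cr = 10.9 cm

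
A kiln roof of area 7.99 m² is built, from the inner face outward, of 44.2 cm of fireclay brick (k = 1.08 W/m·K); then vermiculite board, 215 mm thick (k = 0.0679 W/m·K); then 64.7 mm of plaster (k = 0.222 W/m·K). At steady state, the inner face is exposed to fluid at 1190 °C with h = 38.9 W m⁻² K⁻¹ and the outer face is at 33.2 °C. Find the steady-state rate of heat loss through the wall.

Treat each layer as a resistance in series:
  R_conv,in = 1/(hA) = 1/(38.9·7.99) = 0.003217 K/W
  R_fireclay brick = L/(kA) = 0.442/(1.08·7.99) = 0.05122 K/W
  R_vermiculite board = L/(kA) = 0.215/(0.0679·7.99) = 0.3963 K/W
  R_plaster = L/(kA) = 0.0647/(0.222·7.99) = 0.03648 K/W
ΣR = 0.003217 + 0.05122 + 0.3963 + 0.03648 = 0.4872 K/W
Q = ΔT/ΣR = (1190 °C − 33.2 °C)/0.4872 = 2370 W

Q = 2.37 kW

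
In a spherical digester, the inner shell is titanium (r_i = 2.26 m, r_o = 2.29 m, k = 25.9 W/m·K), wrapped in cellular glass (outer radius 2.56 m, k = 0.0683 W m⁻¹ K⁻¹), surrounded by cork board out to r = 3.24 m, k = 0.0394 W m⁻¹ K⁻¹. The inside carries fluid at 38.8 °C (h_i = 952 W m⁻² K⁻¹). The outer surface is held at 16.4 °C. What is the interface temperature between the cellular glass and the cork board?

Series thermal resistances, inner to outer:
  R_conv,in = 1/(4πr²h) = 1/(4π·2.26²·952) = 1.637×10^-5 K/W
  R_titanium = (1/2.26 − 1/2.29)/(4πk) = 0.005797/(4π·25.9) = 1.781×10^-5 K/W
  R_cellular glass = (1/2.29 − 1/2.56)/(4πk) = 0.04606/(4π·0.0683) = 0.05366 K/W
  R_cork board = (1/2.56 − 1/3.24)/(4πk) = 0.08198/(4π·0.0394) = 0.1656 K/W
ΣR = 1.637×10^-5 + 1.781×10^-5 + 0.05366 + 0.1656 = 0.2193 K/W
Q = ΔT/ΣR = (38.8 °C − 16.4 °C)/0.2193 = 102.1 W
From the inner boundary to the cellular glass/cork board interface, ΣR_partial = 0.05369 K/W.
T_interface = T_in − Q·ΣR_partial = 38.8 °C − (102.1)(0.05369) = 33.3 °C

T = 33.3 °C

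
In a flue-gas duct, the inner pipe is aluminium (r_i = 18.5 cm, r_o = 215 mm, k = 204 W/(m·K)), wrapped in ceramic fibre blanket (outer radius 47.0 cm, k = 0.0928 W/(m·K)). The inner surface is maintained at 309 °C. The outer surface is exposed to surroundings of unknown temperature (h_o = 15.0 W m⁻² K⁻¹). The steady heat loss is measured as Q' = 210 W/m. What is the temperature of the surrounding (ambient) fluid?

T_out = 22.6 °C

Sum the resistances:
  R'_aluminium = ln(0.215/0.185)/(2πk) = 0.1503/(2π·204) = 1.172×10^-4 m·K/W
  R'_ceramic fibre blanket = ln(0.470/0.215)/(2πk) = 0.7821/(2π·0.0928) = 1.341 m·K/W
  R'_conv,out = 1/(2πr h) = 1/(2π·0.470·15.0) = 0.02258 m·K/W
ΣR = 1.364 m·K/W
ΔT = Q'·ΣR = 210 × 1.364 = 286.4 K
Heat flows outward, so T_out = T_in − ΔT = 309 − 286.4 = 22.6 °C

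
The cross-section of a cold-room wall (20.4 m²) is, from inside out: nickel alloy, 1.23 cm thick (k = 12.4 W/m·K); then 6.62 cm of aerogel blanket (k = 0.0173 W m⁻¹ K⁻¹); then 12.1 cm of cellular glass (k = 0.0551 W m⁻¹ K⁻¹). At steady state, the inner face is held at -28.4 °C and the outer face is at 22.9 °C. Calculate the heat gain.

Resistance network (inner→outer):
  R_nickel alloy = L/(kA) = 0.0123/(12.4·20.4) = 4.862×10^-5 K/W
  R_aerogel blanket = L/(kA) = 0.0662/(0.0173·20.4) = 0.1876 K/W
  R_cellular glass = L/(kA) = 0.121/(0.0551·20.4) = 0.1076 K/W
ΣR = 4.862×10^-5 + 0.1876 + 0.1076 = 0.2952 K/W
Q = ΔT/ΣR = (-28.4 °C − 22.9 °C)/0.2952 = -174 W
(Negative Q ⇒ heat flows inward; heat gain = 174 W.)

Q = 174 W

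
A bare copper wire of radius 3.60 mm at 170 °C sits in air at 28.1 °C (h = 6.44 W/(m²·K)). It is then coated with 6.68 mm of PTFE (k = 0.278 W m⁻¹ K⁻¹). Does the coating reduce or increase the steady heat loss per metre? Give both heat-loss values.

Critical radius for a cylinder: r_cr = k/h = 0.0432 m = 4.32 cm.
Outer radius after coating: r₂ = 0.00360 + 0.00668 = 0.01028 m.
Since r₁ < r_cr and r₂ ≤ r_cr, the coating moves toward the maximum at r_cr — heat loss rises.
Bare: R = 1/(2πr₁h) = 6.865 m·K/W; Q = 141.9/6.865 = 20.7 W/m.
Coated: R = R_cond + R_conv = 3.005 m·K/W; Q = 141.9/3.005 = 47.2 W/m.

increases: 20.7 → 47.2 W/m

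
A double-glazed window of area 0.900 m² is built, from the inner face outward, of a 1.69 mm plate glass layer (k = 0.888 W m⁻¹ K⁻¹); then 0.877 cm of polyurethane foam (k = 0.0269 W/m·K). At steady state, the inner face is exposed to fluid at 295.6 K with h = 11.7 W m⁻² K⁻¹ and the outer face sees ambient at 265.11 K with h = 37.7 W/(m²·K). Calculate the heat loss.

Series thermal resistances, inner to outer:
  R_conv,in = 1/(hA) = 1/(11.7·0.900) = 0.09497 K/W
  R_plate glass = L/(kA) = 0.00169/(0.888·0.900) = 0.002115 K/W
  R_polyurethane foam = L/(kA) = 0.00877/(0.0269·0.900) = 0.3622 K/W
  R_conv,out = 1/(hA) = 1/(37.7·0.900) = 0.02947 K/W
ΣR = 0.09497 + 0.002115 + 0.3622 + 0.02947 = 0.4888 K/W
Q = ΔT/ΣR = (295.6 K − 265.11 K)/0.4888 = 62.4 W

Q = 62.4 W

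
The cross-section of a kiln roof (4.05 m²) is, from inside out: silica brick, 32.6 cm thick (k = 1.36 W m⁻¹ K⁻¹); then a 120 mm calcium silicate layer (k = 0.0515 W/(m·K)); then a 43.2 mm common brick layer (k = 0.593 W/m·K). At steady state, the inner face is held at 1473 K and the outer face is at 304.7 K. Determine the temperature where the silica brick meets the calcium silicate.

T = 1367 K

Treat each layer as a resistance in series:
  R_silica brick = L/(kA) = 0.326/(1.36·4.05) = 0.05919 K/W
  R_calcium silicate = L/(kA) = 0.120/(0.0515·4.05) = 0.5753 K/W
  R_common brick = L/(kA) = 0.0432/(0.593·4.05) = 0.01799 K/W
ΣR = 0.05919 + 0.5753 + 0.01799 = 0.6525 K/W
Q = ΔT/ΣR = (1473 K − 304.7 K)/0.6525 = 1790 W
From the inner boundary to the silica brick/calcium silicate interface, ΣR_partial = 0.05919 K/W.
T_interface = T_in − Q·ΣR_partial = 1473 K − (1790)(0.05919) = 1367 K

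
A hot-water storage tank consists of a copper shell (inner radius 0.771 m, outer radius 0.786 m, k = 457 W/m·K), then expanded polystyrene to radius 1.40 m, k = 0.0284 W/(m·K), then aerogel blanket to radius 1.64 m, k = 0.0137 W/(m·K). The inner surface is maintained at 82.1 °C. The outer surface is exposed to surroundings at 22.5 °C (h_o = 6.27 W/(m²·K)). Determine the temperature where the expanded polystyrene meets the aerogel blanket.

Series thermal resistances, inner to outer:
  R_copper = (1/0.771 − 1/0.786)/(4πk) = 0.02475/(4π·457) = 4.310×10^-6 K/W
  R_expanded polystyrene = (1/0.786 − 1/1.40)/(4πk) = 0.5580/(4π·0.0284) = 1.563 K/W
  R_aerogel blanket = (1/1.40 − 1/1.64)/(4πk) = 0.1045/(4π·0.0137) = 0.6072 K/W
  R_conv,out = 1/(4πr²h) = 1/(4π·1.64²·6.27) = 0.004719 K/W
ΣR = 4.310×10^-6 + 1.563 + 0.6072 + 0.004719 = 2.175 K/W
Q = ΔT/ΣR = (82.1 °C − 22.5 °C)/2.175 = 27.40 W
From the inner boundary to the expanded polystyrene/aerogel blanket interface, ΣR_partial = 1.563 K/W.
T_interface = T_in − Q·ΣR_partial = 82.1 °C − (27.40)(1.563) = 39.3 °C

T = 39.3 °C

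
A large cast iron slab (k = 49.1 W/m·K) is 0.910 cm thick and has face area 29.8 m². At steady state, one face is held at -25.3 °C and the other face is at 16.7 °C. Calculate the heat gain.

Q = 6750 kW

Q = kA·ΔT/L = 49.1 × 29.8 × |-25.3 °C − 16.7 °C| / 0.00910 = 6.75×10^6 W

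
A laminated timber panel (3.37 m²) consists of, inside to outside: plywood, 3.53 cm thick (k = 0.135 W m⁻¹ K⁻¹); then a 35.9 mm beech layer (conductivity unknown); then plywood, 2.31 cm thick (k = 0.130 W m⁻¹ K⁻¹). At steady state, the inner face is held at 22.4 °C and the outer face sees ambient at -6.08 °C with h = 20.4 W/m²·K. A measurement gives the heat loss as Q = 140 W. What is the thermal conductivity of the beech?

ΣR = ΔT/Q = |22.4 − -6.08|/140 = 0.2034 K/W
Known resistances:
  R_plywood = L/(kA) = 0.0353/(0.135·3.37) = 0.07759 K/W
  R_plywood = L/(kA) = 0.0231/(0.130·3.37) = 0.05273 K/W
  R_conv,out = 1/(hA) = 1/(20.4·3.37) = 0.01455 K/W
R_beech = ΣR − ΣR_known = 0.2034 − 0.1449 = 0.05850 K/W
L/(kA) = 0.05850 ⇒ k = 0.0359/(0.05850·3.37) = 0.182 W/m·K

k = 0.182 W/m·K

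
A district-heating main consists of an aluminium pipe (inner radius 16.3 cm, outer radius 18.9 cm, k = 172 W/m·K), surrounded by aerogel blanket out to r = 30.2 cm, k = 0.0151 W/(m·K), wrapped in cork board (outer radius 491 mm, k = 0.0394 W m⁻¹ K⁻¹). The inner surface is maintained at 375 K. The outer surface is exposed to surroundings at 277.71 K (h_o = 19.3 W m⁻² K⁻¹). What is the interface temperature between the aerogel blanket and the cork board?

T = 305.5 K

Treat each layer as a resistance in series:
  R'_aluminium = ln(0.189/0.163)/(2πk) = 0.1480/(2π·172) = 1.369×10^-4 m·K/W
  R'_aerogel blanket = ln(0.302/0.189)/(2πk) = 0.4687/(2π·0.0151) = 4.940 m·K/W
  R'_cork board = ln(0.491/0.302)/(2πk) = 0.4860/(2π·0.0394) = 1.963 m·K/W
  R'_conv,out = 1/(2πr h) = 1/(2π·0.491·19.3) = 0.01680 m·K/W
ΣR = 1.369×10^-4 + 4.940 + 1.963 + 0.01680 = 6.920 m·K/W
Q' = ΔT/ΣR = (375 K − 277.71 K)/6.920 = 14.06 W/m
From the inner boundary to the aerogel blanket/cork board interface, ΣR_partial = 4.940 m·K/W.
T_interface = T_in − Q'·ΣR_partial = 375 K − (14.06)(4.940) = 305.5 K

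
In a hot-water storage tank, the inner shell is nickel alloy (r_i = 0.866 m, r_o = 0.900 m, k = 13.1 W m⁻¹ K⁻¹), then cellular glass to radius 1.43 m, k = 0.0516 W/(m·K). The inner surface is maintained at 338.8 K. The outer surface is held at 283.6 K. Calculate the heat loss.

Resistance network (inner→outer):
  R_nickel alloy = (1/0.866 − 1/0.900)/(4πk) = 0.04362/(4π·13.1) = 2.650×10^-4 K/W
  R_cellular glass = (1/0.900 − 1/1.43)/(4πk) = 0.4118/(4π·0.0516) = 0.6351 K/W
ΣR = 2.650×10^-4 + 0.6351 = 0.6354 K/W
Q = ΔT/ΣR = (338.8 K − 283.6 K)/0.6354 = 86.9 W

Q = 86.9 W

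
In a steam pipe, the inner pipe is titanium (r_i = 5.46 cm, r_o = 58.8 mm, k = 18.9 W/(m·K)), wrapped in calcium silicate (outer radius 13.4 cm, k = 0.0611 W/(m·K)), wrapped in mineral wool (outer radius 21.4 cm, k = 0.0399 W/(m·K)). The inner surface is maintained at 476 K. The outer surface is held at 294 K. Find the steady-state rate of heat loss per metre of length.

Q' = 45.3 W/m

Resistance network (inner→outer):
  R'_titanium = ln(0.0588/0.0546)/(2πk) = 0.07411/(2π·18.9) = 6.241×10^-4 m·K/W
  R'_calcium silicate = ln(0.134/0.0588)/(2πk) = 0.8237/(2π·0.0611) = 2.146 m·K/W
  R'_mineral wool = ln(0.214/0.134)/(2πk) = 0.4681/(2π·0.0399) = 1.867 m·K/W
ΣR = 6.241×10^-4 + 2.146 + 1.867 = 4.014 m·K/W
Q' = ΔT/ΣR = (476 K − 294 K)/4.014 = 45.3 W/m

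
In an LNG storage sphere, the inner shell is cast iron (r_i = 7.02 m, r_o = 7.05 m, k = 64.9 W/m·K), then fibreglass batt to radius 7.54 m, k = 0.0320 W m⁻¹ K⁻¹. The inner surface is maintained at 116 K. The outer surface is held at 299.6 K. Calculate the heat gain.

Q = 8010 W

Treat each layer as a resistance in series:
  R_cast iron = (1/7.02 − 1/7.05)/(4πk) = 6.062×10^-4/(4π·64.9) = 7.433×10^-7 K/W
  R_fibreglass batt = (1/7.05 − 1/7.54)/(4πk) = 0.009218/(4π·0.0320) = 0.02292 K/W
ΣR = 7.433×10^-7 + 0.02292 = 0.02292 K/W
Q = ΔT/ΣR = (116 K − 299.6 K)/0.02292 = -8010 W
(Negative Q ⇒ heat flows inward; heat gain = 8010 W.)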